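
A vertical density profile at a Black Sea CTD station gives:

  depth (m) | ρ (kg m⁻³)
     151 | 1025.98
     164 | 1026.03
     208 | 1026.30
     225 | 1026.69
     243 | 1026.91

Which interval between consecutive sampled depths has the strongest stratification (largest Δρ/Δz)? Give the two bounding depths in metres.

Compute the density gradient over each adjacent pair:
  151–164 m: Δρ/Δz = 0.05/13 = 3.8 × 10⁻³ kg m⁻⁴
  164–208 m: Δρ/Δz = 0.27/44 = 6.1 × 10⁻³ kg m⁻⁴
  208–225 m: Δρ/Δz = 0.39/17 = 0.023 kg m⁻⁴
  225–243 m: Δρ/Δz = 0.22/18 = 0.012 kg m⁻⁴
The largest gradient is in the 208–225 m interval — the pycnocline.

208–225 m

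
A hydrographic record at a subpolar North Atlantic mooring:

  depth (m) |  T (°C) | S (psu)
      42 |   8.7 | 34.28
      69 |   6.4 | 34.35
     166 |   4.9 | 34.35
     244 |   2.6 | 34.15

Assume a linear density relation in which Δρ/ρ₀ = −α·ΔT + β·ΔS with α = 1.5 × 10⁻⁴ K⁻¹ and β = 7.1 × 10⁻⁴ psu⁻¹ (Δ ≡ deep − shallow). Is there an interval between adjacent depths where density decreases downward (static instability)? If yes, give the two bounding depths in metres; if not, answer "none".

Evaluate Δρ/ρ₀ = −αΔT + βΔS across each adjacent pair:
  42–69 m: −αΔT+βΔS = −(1.5 × 10⁻⁴)(-2.3)+(7.1 × 10⁻⁴)(+0.07) = 3.9 × 10⁻⁴ → stable
  69–166 m: −αΔT+βΔS = −(1.5 × 10⁻⁴)(-1.5)+(7.1 × 10⁻⁴)(+0.00) = 2.2 × 10⁻⁴ → stable
  166–244 m: −αΔT+βΔS = −(1.5 × 10⁻⁴)(-2.3)+(7.1 × 10⁻⁴)(-0.20) = 2.0 × 10⁻⁴ → stable
Every interval has Δρ > 0: the column is stably stratified throughout.

none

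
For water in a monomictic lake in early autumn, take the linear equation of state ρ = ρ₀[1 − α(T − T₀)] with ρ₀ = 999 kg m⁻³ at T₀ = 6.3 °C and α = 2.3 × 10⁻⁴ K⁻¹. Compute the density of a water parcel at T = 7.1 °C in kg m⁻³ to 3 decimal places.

998.816 kg m⁻³

T − T₀ = +0.8 K.
Bracket = 1 − α·(+0.8) = 1 + (-1.84 × 10⁻⁴) = 0.9998160.
ρ = 999 × 0.9998160 = 998.816 kg m⁻³.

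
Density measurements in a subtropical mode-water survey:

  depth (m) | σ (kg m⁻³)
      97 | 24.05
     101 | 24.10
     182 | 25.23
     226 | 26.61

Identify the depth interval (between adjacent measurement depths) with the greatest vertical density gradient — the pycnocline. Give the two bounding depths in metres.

182–226 m

Compute the density gradient over each adjacent pair:
  97–101 m: Δρ/Δz = 0.05/4 = 0.013 kg m⁻⁴
  101–182 m: Δρ/Δz = 1.13/81 = 0.014 kg m⁻⁴
  182–226 m: Δρ/Δz = 1.38/44 = 0.031 kg m⁻⁴
The largest gradient is in the 182–226 m interval — the pycnocline.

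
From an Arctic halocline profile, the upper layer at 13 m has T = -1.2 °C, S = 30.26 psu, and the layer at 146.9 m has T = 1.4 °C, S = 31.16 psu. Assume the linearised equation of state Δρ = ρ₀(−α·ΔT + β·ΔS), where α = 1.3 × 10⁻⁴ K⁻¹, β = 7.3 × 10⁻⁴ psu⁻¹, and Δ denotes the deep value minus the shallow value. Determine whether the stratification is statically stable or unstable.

stable

ΔT = 1.4 − -1.2 = +2.6 K and ΔS = 31.16 − 30.26 = +0.90 psu (deep − shallow).
−αΔT = -3.38 × 10⁻⁴; βΔS = 6.57 × 10⁻⁴; sum Δρ/ρ₀ = 3.19 × 10⁻⁴.
Δρ/ρ₀ > 0, so Δρ > 0: deeper water is denser → statically stable.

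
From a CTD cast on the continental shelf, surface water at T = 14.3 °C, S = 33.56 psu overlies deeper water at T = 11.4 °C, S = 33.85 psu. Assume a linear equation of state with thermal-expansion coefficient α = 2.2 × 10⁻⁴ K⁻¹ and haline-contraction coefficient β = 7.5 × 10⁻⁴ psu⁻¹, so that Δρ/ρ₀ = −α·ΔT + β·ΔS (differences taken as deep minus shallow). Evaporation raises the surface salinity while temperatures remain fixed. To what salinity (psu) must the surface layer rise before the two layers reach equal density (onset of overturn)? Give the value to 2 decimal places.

Neutral buoyancy requires −α(T_deep − T_surf) + β(S_deep − S_surf′) = 0.
S_surf′ = S_deep − (α/β)·ΔT = 33.85 − (2.2 × 10⁻⁴/7.5 × 10⁻⁴)·(-2.9) = 34.7007 psu.
Increase required: 34.7007 − 33.56 = 1.1407 psu.

34.70 psu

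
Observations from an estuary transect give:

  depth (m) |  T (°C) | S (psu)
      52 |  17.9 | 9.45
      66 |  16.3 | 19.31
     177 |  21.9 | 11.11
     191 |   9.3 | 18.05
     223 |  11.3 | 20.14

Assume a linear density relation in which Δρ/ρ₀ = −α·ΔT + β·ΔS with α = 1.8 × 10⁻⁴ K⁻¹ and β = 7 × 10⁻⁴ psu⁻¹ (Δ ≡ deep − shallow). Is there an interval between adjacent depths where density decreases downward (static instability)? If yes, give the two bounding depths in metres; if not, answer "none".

Evaluate Δρ/ρ₀ = −αΔT + βΔS across each adjacent pair:
  52–66 m: −αΔT+βΔS = −(1.8 × 10⁻⁴)(-1.6)+(7 × 10⁻⁴)(+9.86) = 7.2 × 10⁻³ → stable
  66–177 m: −αΔT+βΔS = −(1.8 × 10⁻⁴)(+5.6)+(7 × 10⁻⁴)(-8.20) = -6.7 × 10⁻³ → UNSTABLE
  177–191 m: −αΔT+βΔS = −(1.8 × 10⁻⁴)(-12.6)+(7 × 10⁻⁴)(+6.94) = 7.1 × 10⁻³ → stable
  191–223 m: −αΔT+βΔS = −(1.8 × 10⁻⁴)(+2.0)+(7 × 10⁻⁴)(+2.09) = 1.1 × 10⁻³ → stable
The 66–177 m interval has Δρ < 0: lighter water underlies denser water.

66–177 m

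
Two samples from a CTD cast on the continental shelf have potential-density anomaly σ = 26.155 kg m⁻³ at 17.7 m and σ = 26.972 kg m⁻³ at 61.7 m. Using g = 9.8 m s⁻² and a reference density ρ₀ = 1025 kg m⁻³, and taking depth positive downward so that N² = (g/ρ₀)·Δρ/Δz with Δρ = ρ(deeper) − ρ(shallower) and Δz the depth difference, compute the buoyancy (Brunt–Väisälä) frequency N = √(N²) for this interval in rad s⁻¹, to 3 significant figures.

0.0133 rad s⁻¹

Δρ = 1026.972 − 1026.155 = 0.817 kg m⁻³ over Δz = 61.7 − 17.7 = 44 m.
N² = (9.8/1025) × (0.817/44) = 1.7753 × 10⁻⁴ s⁻².
N = √(1.7753 × 10⁻⁴) = 0.013324 rad s⁻¹ ≈ 0.0133 rad s⁻¹.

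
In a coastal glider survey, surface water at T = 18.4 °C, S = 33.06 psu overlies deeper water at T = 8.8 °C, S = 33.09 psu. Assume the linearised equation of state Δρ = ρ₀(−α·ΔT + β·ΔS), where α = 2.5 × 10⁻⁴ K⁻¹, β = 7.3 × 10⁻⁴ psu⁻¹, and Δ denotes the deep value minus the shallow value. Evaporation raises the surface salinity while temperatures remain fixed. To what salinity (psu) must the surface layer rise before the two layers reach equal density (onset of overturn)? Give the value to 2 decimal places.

36.38 psu

Neutral buoyancy requires −α(T_deep − T_surf) + β(S_deep − S_surf′) = 0.
S_surf′ = S_deep − (α/β)·ΔT = 33.09 − (2.5 × 10⁻⁴/7.3 × 10⁻⁴)·(-9.6) = 36.3777 psu.
Increase required: 36.3777 − 33.06 = 3.3177 psu.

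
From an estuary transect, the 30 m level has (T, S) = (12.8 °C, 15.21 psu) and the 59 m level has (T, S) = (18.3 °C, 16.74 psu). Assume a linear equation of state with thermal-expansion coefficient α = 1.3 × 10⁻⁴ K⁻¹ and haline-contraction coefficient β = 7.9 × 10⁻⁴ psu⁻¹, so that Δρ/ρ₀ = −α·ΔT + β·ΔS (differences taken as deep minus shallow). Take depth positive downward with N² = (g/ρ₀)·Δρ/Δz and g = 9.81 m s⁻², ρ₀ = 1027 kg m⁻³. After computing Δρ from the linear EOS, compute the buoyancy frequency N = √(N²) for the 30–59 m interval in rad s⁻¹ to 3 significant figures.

ΔT = +5.5 K, ΔS = +1.53 psu (deep − shallow).
Δρ/ρ₀ = −αΔT + βΔS = -7.15 × 10⁻⁴ + 1.2087 × 10⁻³ = 4.937 × 10⁻⁴, so Δρ ≈ 0.5070 kg m⁻³.
N² = (g/ρ₀)·Δρ/Δz = g·(Δρ/ρ₀)/Δz = 9.81 × 4.937 × 10⁻⁴ / 29 = 1.6701 × 10⁻⁴ s⁻².
N = √(1.6701 × 10⁻⁴) = 0.012923 rad s⁻¹ ≈ 0.0129 rad s⁻¹.

0.0129 rad s⁻¹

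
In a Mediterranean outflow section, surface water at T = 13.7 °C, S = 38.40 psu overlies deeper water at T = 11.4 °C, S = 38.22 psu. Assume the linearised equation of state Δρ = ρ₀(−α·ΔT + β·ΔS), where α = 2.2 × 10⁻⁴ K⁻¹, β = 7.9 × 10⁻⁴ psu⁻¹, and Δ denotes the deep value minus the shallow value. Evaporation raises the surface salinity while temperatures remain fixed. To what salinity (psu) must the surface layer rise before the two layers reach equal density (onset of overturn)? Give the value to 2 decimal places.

38.86 psu

Neutral buoyancy requires −α(T_deep − T_surf) + β(S_deep − S_surf′) = 0.
S_surf′ = S_deep − (α/β)·ΔT = 38.22 − (2.2 × 10⁻⁴/7.9 × 10⁻⁴)·(-2.3) = 38.8605 psu.
Increase required: 38.8605 − 38.40 = 0.4605 psu.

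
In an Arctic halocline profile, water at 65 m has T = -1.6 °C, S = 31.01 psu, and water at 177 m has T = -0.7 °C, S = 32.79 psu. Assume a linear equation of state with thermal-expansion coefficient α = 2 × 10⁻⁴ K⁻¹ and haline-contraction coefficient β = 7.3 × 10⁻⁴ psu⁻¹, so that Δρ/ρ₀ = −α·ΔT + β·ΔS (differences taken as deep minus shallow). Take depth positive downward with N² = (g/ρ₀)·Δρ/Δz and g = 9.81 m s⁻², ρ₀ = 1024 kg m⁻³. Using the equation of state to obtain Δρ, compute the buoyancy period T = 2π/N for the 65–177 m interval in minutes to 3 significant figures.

ΔT = +0.9 K, ΔS = +1.78 psu (deep − shallow).
Δρ/ρ₀ = −αΔT + βΔS = -1.80 × 10⁻⁴ + 1.2994 × 10⁻³ = 1.1194 × 10⁻³, so Δρ ≈ 1.146 kg m⁻³.
N² = (g/ρ₀)·Δρ/Δz = g·(Δρ/ρ₀)/Δz = 9.81 × 1.1194 × 10⁻³ / 112 = 9.8047 × 10⁻⁵ s⁻².
N = √(9.8047 × 10⁻⁵) = 9.9019 × 10⁻³ rad s⁻¹ → T = 2π/N = 634.54 s = 10.576 min ≈ 10.6 min.

10.6 min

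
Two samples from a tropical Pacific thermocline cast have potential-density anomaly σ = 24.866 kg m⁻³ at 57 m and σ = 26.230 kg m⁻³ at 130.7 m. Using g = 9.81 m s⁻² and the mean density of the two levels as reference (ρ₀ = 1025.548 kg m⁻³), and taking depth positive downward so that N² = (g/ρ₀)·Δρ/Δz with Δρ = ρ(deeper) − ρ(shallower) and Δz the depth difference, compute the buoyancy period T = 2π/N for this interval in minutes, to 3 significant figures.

Δρ = 1026.230 − 1024.866 = 1.364 kg m⁻³ over Δz = 130.7 − 57 = 73.7 m.
N² = (9.81/1025.548) × (1.364/73.7) = 1.7704 × 10⁻⁴ s⁻².
N = √(1.7704 × 10⁻⁴) = 0.013306 rad s⁻¹, so T = 2π/N = 472.21 s = 7.8702 min ≈ 7.87 min.

7.87 min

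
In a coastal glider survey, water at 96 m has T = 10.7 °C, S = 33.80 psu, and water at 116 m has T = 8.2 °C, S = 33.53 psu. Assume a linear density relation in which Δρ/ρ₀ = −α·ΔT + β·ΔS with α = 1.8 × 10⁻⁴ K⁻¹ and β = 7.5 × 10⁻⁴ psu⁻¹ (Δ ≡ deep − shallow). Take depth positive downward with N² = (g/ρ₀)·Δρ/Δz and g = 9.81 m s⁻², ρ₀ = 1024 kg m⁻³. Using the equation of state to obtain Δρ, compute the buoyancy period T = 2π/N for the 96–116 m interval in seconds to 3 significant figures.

570 s

ΔT = -2.5 K, ΔS = -0.27 psu (deep − shallow).
Δρ/ρ₀ = −αΔT + βΔS = 4.50 × 10⁻⁴ − 2.025 × 10⁻⁴ = 2.475 × 10⁻⁴, so Δρ ≈ 0.2534 kg m⁻³.
N² = (g/ρ₀)·Δρ/Δz = g·(Δρ/ρ₀)/Δz = 9.81 × 2.475 × 10⁻⁴ / 20 = 1.2140 × 10⁻⁴ s⁻².
N = √(1.2140 × 10⁻⁴) = 0.011018 rad s⁻¹ → T = 2π/N = 570.27 s ≈ 570 s.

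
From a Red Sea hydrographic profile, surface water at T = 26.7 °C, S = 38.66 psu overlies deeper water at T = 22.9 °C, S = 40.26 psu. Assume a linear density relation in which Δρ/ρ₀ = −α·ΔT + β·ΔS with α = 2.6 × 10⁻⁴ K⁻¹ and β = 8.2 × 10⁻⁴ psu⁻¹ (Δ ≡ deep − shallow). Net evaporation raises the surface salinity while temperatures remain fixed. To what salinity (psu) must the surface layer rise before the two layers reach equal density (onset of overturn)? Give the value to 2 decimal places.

Neutral buoyancy requires −α(T_deep − T_surf) + β(S_deep − S_surf′) = 0.
S_surf′ = S_deep − (α/β)·ΔT = 40.26 − (2.6 × 10⁻⁴/8.2 × 10⁻⁴)·(-3.8) = 41.4649 psu.
Increase required: 41.4649 − 38.66 = 2.8049 psu.

41.46 psu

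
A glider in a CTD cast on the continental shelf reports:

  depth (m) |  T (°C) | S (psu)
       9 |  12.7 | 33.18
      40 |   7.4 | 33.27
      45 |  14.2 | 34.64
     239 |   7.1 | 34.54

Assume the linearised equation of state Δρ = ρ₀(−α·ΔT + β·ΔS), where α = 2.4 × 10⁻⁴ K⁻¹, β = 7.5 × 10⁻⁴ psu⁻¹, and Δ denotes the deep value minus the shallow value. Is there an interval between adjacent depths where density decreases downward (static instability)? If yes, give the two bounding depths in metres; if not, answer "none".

Evaluate Δρ/ρ₀ = −αΔT + βΔS across each adjacent pair:
  9–40 m: −αΔT+βΔS = −(2.4 × 10⁻⁴)(-5.3)+(7.5 × 10⁻⁴)(+0.09) = 1.3 × 10⁻³ → stable
  40–45 m: −αΔT+βΔS = −(2.4 × 10⁻⁴)(+6.8)+(7.5 × 10⁻⁴)(+1.37) = -6.0 × 10⁻⁴ → UNSTABLE
  45–239 m: −αΔT+βΔS = −(2.4 × 10⁻⁴)(-7.1)+(7.5 × 10⁻⁴)(-0.10) = 1.6 × 10⁻³ → stable
The 40–45 m interval has Δρ < 0: lighter water underlies denser water.

40–45 m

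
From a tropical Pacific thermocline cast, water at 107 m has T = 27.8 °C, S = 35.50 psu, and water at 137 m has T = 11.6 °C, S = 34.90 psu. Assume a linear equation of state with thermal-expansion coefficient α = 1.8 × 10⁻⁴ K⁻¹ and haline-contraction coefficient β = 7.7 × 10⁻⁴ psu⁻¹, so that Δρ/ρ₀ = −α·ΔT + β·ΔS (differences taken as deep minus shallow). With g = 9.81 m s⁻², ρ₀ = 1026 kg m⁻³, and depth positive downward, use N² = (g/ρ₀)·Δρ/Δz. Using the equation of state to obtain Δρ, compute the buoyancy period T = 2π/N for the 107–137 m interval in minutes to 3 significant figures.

ΔT = -16.2 K, ΔS = -0.60 psu (deep − shallow).
Δρ/ρ₀ = −αΔT + βΔS = 2.916 × 10⁻³ − 4.62 × 10⁻⁴ = 2.454 × 10⁻³, so Δρ ≈ 2.518 kg m⁻³.
N² = (g/ρ₀)·Δρ/Δz = g·(Δρ/ρ₀)/Δz = 9.81 × 2.454 × 10⁻³ / 30 = 8.0246 × 10⁻⁴ s⁻².
N = √(8.0246 × 10⁻⁴) = 0.028328 rad s⁻¹ → T = 2π/N = 221.80 s = 3.6967 min ≈ 3.70 min.

3.70 min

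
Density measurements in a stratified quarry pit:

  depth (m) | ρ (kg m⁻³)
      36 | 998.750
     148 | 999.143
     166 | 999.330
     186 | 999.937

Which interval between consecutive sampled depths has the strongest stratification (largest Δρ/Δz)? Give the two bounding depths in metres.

Compute the density gradient over each adjacent pair:
  36–148 m: Δρ/Δz = 0.393/112 = 3.5 × 10⁻³ kg m⁻⁴
  148–166 m: Δρ/Δz = 0.187/18 = 0.010 kg m⁻⁴
  166–186 m: Δρ/Δz = 0.607/20 = 0.030 kg m⁻⁴
The largest gradient is in the 166–186 m interval — the pycnocline.

166–186 m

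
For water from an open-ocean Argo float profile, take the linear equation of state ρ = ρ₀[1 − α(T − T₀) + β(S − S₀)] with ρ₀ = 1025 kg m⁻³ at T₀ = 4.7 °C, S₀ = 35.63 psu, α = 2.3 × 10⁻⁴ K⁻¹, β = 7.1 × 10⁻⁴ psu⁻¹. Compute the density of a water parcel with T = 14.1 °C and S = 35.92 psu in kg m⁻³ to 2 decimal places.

1022.99 kg m⁻³

T − T₀ = +9.4 K, S − S₀ = +0.29 psu.
Bracket = 1 − α·(+9.4) + β·(+0.29) = 1 + (-1.9561 × 10⁻³) = 0.9980439.
ρ = 1025 × 0.9980439 = 1022.99 kg m⁻³.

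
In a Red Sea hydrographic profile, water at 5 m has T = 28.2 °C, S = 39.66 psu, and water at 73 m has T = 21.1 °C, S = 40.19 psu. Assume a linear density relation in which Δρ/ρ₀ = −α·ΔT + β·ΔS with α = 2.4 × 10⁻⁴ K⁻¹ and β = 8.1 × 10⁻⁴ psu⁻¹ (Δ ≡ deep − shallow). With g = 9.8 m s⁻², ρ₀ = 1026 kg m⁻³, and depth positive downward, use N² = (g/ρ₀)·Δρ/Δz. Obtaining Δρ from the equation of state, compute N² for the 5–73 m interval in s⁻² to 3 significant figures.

ΔT = -7.1 K, ΔS = +0.53 psu (deep − shallow).
Δρ/ρ₀ = −αΔT + βΔS = 1.704 × 10⁻³ + 4.293 × 10⁻⁴ = 2.1333 × 10⁻³, so Δρ ≈ 2.189 kg m⁻³.
N² = (g/ρ₀)·Δρ/Δz = g·(Δρ/ρ₀)/Δz = 9.8 × 2.1333 × 10⁻³ / 68 = 3.0745 × 10⁻⁴ s⁻² ≈ 3.07 × 10⁻⁴ s⁻².

3.07 × 10⁻⁴ s⁻²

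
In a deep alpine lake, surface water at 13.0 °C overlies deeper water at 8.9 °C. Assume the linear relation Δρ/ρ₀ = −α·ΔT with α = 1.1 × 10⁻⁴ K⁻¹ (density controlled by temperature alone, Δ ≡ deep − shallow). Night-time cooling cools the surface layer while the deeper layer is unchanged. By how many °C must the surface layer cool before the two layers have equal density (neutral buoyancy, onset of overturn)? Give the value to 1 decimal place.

With temperature the only control, equal density requires T_surf′ = T_deep.
T_surf′ = 8.9 °C.
Cooling required: 13.0 − 8.9 = 4.1 °C.

4.1 °C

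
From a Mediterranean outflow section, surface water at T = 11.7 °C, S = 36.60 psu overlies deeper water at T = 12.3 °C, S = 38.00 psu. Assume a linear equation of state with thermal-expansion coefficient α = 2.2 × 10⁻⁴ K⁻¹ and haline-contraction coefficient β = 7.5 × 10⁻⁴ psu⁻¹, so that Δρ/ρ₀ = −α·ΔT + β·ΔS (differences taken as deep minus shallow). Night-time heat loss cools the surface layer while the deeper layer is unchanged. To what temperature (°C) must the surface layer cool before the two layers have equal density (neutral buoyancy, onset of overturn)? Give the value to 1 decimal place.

Neutral buoyancy requires Δρ = 0, i.e. −α(T_deep − T_surf′) + β(S_deep − S_surf) = 0.
T_surf′ = T_deep − (β/α)·ΔS = 12.3 − (7.5 × 10⁻⁴/2.2 × 10⁻⁴)·(+1.40) = 7.527 °C.
Cooling required: 11.7 − (7.527) = 4.173 °C.

7.5 °C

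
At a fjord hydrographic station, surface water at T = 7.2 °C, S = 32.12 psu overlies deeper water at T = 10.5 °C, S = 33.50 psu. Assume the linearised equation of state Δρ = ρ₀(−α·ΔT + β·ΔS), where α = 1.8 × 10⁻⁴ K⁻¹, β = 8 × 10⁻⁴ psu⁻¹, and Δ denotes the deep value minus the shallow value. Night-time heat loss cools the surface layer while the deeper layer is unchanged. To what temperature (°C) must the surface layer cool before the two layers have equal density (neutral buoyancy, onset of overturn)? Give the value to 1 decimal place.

4.4 °C

Neutral buoyancy requires Δρ = 0, i.e. −α(T_deep − T_surf′) + β(S_deep − S_surf) = 0.
T_surf′ = T_deep − (β/α)·ΔS = 10.5 − (8 × 10⁻⁴/1.8 × 10⁻⁴)·(+1.38) = 4.367 °C.
Cooling required: 7.2 − (4.367) = 2.833 °C.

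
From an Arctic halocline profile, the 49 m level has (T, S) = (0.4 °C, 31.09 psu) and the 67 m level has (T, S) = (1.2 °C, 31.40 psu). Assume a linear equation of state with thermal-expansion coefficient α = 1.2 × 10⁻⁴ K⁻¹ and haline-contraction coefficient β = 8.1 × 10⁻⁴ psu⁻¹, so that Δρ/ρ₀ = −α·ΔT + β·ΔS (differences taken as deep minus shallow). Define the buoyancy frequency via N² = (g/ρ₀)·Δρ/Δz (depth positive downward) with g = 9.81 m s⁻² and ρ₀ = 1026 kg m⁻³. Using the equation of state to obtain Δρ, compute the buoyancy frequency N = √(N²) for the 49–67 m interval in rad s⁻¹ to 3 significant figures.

9.19 × 10⁻³ rad s⁻¹

ΔT = +0.8 K, ΔS = +0.31 psu (deep − shallow).
Δρ/ρ₀ = −αΔT + βΔS = -9.60 × 10⁻⁵ + 2.511 × 10⁻⁴ = 1.551 × 10⁻⁴, so Δρ ≈ 0.1591 kg m⁻³.
N² = (g/ρ₀)·Δρ/Δz = g·(Δρ/ρ₀)/Δz = 9.81 × 1.551 × 10⁻⁴ / 18 = 8.4529 × 10⁻⁵ s⁻².
N = √(8.4529 × 10⁻⁵) = 9.1940 × 10⁻³ rad s⁻¹ ≈ 9.19 × 10⁻³ rad s⁻¹.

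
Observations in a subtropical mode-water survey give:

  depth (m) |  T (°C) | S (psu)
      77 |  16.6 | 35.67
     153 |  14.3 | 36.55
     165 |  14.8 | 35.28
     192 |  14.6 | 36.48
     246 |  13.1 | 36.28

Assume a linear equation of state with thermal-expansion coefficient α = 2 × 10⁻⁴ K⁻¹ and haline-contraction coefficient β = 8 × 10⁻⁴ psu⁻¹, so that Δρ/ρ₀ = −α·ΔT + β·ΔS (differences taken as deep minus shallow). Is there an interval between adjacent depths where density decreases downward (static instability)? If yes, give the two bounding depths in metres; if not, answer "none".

153–165 m

Evaluate Δρ/ρ₀ = −αΔT + βΔS across each adjacent pair:
  77–153 m: −αΔT+βΔS = −(2 × 10⁻⁴)(-2.3)+(8 × 10⁻⁴)(+0.88) = 1.2 × 10⁻³ → stable
  153–165 m: −αΔT+βΔS = −(2 × 10⁻⁴)(+0.5)+(8 × 10⁻⁴)(-1.27) = -1.1 × 10⁻³ → UNSTABLE
  165–192 m: −αΔT+βΔS = −(2 × 10⁻⁴)(-0.2)+(8 × 10⁻⁴)(+1.20) = 1.0 × 10⁻³ → stable
  192–246 m: −αΔT+βΔS = −(2 × 10⁻⁴)(-1.5)+(8 × 10⁻⁴)(-0.20) = 1.4 × 10⁻⁴ → stable
The 153–165 m interval has Δρ < 0: lighter water underlies denser water.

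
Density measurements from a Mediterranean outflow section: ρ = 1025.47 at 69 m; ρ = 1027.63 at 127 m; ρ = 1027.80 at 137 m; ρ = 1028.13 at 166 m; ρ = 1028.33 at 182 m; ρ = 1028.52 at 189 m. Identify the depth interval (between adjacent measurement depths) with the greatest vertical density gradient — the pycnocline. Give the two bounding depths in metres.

69–127 m

Compute the density gradient over each adjacent pair:
  69–127 m: Δρ/Δz = 2.16/58 = 0.037 kg m⁻⁴
  127–137 m: Δρ/Δz = 0.17/10 = 0.017 kg m⁻⁴
  137–166 m: Δρ/Δz = 0.33/29 = 0.011 kg m⁻⁴
  166–182 m: Δρ/Δz = 0.20/16 = 0.013 kg m⁻⁴
  182–189 m: Δρ/Δz = 0.19/7 = 0.027 kg m⁻⁴
The largest gradient is in the 69–127 m interval — the pycnocline.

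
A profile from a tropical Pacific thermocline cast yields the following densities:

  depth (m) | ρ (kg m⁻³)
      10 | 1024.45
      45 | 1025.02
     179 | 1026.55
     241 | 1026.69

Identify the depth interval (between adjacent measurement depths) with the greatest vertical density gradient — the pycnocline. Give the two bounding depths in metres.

Compute the density gradient over each adjacent pair:
  10–45 m: Δρ/Δz = 0.57/35 = 0.016 kg m⁻⁴
  45–179 m: Δρ/Δz = 1.53/134 = 0.011 kg m⁻⁴
  179–241 m: Δρ/Δz = 0.14/62 = 2.3 × 10⁻³ kg m⁻⁴
The largest gradient is in the 10–45 m interval — the pycnocline.

10–45 m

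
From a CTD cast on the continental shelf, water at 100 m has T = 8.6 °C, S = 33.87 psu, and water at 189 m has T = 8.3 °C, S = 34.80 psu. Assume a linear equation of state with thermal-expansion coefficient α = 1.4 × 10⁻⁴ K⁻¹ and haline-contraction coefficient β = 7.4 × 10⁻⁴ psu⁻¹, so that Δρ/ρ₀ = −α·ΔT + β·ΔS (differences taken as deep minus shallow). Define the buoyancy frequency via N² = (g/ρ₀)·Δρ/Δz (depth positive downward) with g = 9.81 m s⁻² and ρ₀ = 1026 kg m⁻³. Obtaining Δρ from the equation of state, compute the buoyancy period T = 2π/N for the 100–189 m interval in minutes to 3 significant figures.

11.7 min

ΔT = -0.3 K, ΔS = +0.93 psu (deep − shallow).
Δρ/ρ₀ = −αΔT + βΔS = 4.20 × 10⁻⁵ + 6.882 × 10⁻⁴ = 7.302 × 10⁻⁴, so Δρ ≈ 0.7492 kg m⁻³.
N² = (g/ρ₀)·Δρ/Δz = g·(Δρ/ρ₀)/Δz = 9.81 × 7.302 × 10⁻⁴ / 89 = 8.0486 × 10⁻⁵ s⁻².
N = √(8.0486 × 10⁻⁵) = 8.9714 × 10⁻³ rad s⁻¹ → T = 2π/N = 700.36 s = 11.673 min ≈ 11.7 min.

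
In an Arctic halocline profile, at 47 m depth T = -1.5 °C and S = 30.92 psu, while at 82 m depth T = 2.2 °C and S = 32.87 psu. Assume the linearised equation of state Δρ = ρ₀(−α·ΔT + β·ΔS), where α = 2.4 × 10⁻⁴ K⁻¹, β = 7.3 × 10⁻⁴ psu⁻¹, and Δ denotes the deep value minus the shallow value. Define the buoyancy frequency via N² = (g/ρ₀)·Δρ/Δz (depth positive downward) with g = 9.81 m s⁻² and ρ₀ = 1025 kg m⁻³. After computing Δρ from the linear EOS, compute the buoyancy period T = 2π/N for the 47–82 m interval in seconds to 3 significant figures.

513 s

ΔT = +3.7 K, ΔS = +1.95 psu (deep − shallow).
Δρ/ρ₀ = −αΔT + βΔS = -8.88 × 10⁻⁴ + 1.4235 × 10⁻³ = 5.355 × 10⁻⁴, so Δρ ≈ 0.5489 kg m⁻³.
N² = (g/ρ₀)·Δρ/Δz = g·(Δρ/ρ₀)/Δz = 9.81 × 5.355 × 10⁻⁴ / 35 = 1.5009 × 10⁻⁴ s⁻².
N = √(1.5009 × 10⁻⁴) = 0.012251 rad s⁻¹ → T = 2π/N = 512.87 s ≈ 513 s.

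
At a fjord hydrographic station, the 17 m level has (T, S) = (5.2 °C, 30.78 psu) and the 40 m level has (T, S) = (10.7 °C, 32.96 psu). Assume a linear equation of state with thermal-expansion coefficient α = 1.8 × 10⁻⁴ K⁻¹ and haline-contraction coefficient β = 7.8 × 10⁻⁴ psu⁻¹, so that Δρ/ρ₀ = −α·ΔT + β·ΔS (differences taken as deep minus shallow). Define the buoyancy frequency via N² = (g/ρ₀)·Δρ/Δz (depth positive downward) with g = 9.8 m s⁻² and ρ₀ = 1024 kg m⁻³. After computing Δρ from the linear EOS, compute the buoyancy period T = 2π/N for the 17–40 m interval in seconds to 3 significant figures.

361 s

ΔT = +5.5 K, ΔS = +2.18 psu (deep − shallow).
Δρ/ρ₀ = −αΔT + βΔS = -9.90 × 10⁻⁴ + 1.7004 × 10⁻³ = 7.104 × 10⁻⁴, so Δρ ≈ 0.7274 kg m⁻³.
N² = (g/ρ₀)·Δρ/Δz = g·(Δρ/ρ₀)/Δz = 9.8 × 7.104 × 10⁻⁴ / 23 = 3.0269 × 10⁻⁴ s⁻².
N = √(3.0269 × 10⁻⁴) = 0.017398 rad s⁻¹ → T = 2π/N = 361.14 s ≈ 361 s.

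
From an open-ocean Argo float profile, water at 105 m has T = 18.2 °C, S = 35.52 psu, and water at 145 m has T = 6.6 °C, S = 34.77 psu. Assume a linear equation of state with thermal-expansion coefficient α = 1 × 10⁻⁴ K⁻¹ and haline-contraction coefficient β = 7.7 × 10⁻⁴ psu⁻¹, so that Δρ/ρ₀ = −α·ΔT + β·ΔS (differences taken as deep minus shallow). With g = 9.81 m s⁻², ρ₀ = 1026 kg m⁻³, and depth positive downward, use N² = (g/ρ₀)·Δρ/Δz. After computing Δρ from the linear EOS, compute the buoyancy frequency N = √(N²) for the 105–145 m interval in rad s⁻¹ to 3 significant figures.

ΔT = -11.6 K, ΔS = -0.75 psu (deep − shallow).
Δρ/ρ₀ = −αΔT + βΔS = 1.16 × 10⁻³ − 5.775 × 10⁻⁴ = 5.825 × 10⁻⁴, so Δρ ≈ 0.5976 kg m⁻³.
N² = (g/ρ₀)·Δρ/Δz = g·(Δρ/ρ₀)/Δz = 9.81 × 5.825 × 10⁻⁴ / 40 = 1.4286 × 10⁻⁴ s⁻².
N = √(1.4286 × 10⁻⁴) = 0.011952 rad s⁻¹ ≈ 0.0120 rad s⁻¹.

0.0120 rad s⁻¹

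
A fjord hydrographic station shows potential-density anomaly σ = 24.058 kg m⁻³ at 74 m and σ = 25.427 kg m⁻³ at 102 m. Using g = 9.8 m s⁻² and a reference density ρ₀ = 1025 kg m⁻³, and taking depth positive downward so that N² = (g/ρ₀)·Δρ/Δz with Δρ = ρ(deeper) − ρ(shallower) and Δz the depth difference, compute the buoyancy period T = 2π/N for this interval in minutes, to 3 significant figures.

4.84 min

Δρ = 1025.427 − 1024.058 = 1.369 kg m⁻³ over Δz = 102 − 74 = 28 m.
N² = (9.8/1025) × (1.369/28) = 4.6746 × 10⁻⁴ s⁻².
N = √(4.6746 × 10⁻⁴) = 0.021621 rad s⁻¹, so T = 2π/N = 290.61 s = 4.8435 min ≈ 4.84 min.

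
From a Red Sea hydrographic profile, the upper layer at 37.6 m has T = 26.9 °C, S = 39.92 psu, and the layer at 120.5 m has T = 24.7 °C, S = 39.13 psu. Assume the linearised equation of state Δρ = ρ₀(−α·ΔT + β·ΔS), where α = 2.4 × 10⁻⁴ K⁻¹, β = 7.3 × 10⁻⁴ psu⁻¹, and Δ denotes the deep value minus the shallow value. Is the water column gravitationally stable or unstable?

unstable

ΔT = 24.7 − 26.9 = -2.2 K and ΔS = 39.13 − 39.92 = -0.79 psu (deep − shallow).
−αΔT = 5.28 × 10⁻⁴; βΔS = -5.767 × 10⁻⁴; sum Δρ/ρ₀ = -4.87 × 10⁻⁵.
Δρ/ρ₀ < 0, so Δρ < 0: deeper water is lighter → statically unstable; the column would overturn.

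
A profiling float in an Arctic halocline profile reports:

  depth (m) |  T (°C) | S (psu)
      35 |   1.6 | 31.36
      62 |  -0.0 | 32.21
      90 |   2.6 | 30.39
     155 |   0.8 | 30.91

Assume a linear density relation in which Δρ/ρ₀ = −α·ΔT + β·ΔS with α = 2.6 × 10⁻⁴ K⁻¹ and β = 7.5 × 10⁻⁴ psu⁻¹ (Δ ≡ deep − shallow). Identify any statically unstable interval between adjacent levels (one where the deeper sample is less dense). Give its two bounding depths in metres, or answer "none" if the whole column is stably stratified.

Evaluate Δρ/ρ₀ = −αΔT + βΔS across each adjacent pair:
  35–62 m: −αΔT+βΔS = −(2.6 × 10⁻⁴)(-1.6)+(7.5 × 10⁻⁴)(+0.85) = 1.1 × 10⁻³ → stable
  62–90 m: −αΔT+βΔS = −(2.6 × 10⁻⁴)(+2.6)+(7.5 × 10⁻⁴)(-1.82) = -2.0 × 10⁻³ → UNSTABLE
  90–155 m: −αΔT+βΔS = −(2.6 × 10⁻⁴)(-1.8)+(7.5 × 10⁻⁴)(+0.52) = 8.6 × 10⁻⁴ → stable
The 62–90 m interval has Δρ < 0: lighter water underlies denser water.

62–90 m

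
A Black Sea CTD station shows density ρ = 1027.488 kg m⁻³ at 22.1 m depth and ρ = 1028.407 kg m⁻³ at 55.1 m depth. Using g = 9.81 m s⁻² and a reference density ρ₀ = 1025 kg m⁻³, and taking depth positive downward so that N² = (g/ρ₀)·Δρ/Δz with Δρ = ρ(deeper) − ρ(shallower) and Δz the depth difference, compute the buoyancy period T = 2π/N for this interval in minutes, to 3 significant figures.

6.41 min

Δρ = 1028.407 − 1027.488 = 0.919 kg m⁻³ over Δz = 55.1 − 22.1 = 33 m.
N² = (9.81/1025) × (0.919/33) = 2.6653 × 10⁻⁴ s⁻².
N = √(2.6653 × 10⁻⁴) = 0.016326 rad s⁻¹, so T = 2π/N = 384.86 s = 6.4143 min ≈ 6.41 min.
N² > 0, so the interval is statically stable.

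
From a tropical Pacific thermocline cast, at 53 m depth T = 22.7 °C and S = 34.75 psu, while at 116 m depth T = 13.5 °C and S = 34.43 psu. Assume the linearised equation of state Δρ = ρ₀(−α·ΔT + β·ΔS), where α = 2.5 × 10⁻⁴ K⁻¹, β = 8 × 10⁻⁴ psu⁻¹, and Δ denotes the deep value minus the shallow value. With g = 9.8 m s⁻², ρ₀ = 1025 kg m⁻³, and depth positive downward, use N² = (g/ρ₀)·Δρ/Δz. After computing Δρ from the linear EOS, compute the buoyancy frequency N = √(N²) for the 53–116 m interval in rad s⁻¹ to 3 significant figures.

0.0178 rad s⁻¹

ΔT = -9.2 K, ΔS = -0.32 psu (deep − shallow).
Δρ/ρ₀ = −αΔT + βΔS = 2.30 × 10⁻³ − 2.56 × 10⁻⁴ = 2.044 × 10⁻³, so Δρ ≈ 2.095 kg m⁻³.
N² = (g/ρ₀)·Δρ/Δz = g·(Δρ/ρ₀)/Δz = 9.8 × 2.044 × 10⁻³ / 63 = 3.1796 × 10⁻⁴ s⁻².
N = √(3.1796 × 10⁻⁴) = 0.017831 rad s⁻¹ ≈ 0.0178 rad s⁻¹.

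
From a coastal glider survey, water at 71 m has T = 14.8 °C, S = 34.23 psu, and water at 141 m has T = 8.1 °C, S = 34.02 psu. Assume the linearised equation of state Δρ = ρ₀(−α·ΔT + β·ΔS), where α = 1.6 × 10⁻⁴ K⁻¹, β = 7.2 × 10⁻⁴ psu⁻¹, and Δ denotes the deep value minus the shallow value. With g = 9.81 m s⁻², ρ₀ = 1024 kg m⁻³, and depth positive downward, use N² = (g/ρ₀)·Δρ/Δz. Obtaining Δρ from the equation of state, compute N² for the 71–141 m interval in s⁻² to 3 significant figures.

1.29 × 10⁻⁴ s⁻²

ΔT = -6.7 K, ΔS = -0.21 psu (deep − shallow).
Δρ/ρ₀ = −αΔT + βΔS = 1.072 × 10⁻³ − 1.512 × 10⁻⁴ = 9.208 × 10⁻⁴, so Δρ ≈ 0.9429 kg m⁻³.
N² = (g/ρ₀)·Δρ/Δz = g·(Δρ/ρ₀)/Δz = 9.81 × 9.208 × 10⁻⁴ / 70 = 1.2904 × 10⁻⁴ s⁻² ≈ 1.29 × 10⁻⁴ s⁻².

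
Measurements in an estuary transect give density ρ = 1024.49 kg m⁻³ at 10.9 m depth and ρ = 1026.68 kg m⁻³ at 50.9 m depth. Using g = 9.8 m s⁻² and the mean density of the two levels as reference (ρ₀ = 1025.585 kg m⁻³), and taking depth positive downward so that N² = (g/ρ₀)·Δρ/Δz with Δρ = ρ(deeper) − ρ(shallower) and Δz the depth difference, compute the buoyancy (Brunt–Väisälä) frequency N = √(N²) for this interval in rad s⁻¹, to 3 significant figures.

Δρ = 1026.68 − 1024.49 = 2.19 kg m⁻³ over Δz = 50.9 − 10.9 = 40 m.
N² = (9.8/1025.585) × (2.19/40) = 5.2316 × 10⁻⁴ s⁻².
N = √(5.2316 × 10⁻⁴) = 0.022873 rad s⁻¹ ≈ 0.0229 rad s⁻¹.
A positive N² confirms static stability across the interval.

0.0229 rad s⁻¹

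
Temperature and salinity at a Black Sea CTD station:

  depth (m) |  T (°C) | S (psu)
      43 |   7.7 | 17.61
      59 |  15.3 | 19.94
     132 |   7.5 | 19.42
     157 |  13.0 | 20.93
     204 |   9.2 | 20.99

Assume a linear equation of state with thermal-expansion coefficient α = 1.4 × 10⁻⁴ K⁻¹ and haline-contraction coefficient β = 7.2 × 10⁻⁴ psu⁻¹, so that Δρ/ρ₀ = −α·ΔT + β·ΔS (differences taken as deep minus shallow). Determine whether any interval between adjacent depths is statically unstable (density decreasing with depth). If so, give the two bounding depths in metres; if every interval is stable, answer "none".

Evaluate Δρ/ρ₀ = −αΔT + βΔS across each adjacent pair:
  43–59 m: −αΔT+βΔS = −(1.4 × 10⁻⁴)(+7.6)+(7.2 × 10⁻⁴)(+2.33) = 6.1 × 10⁻⁴ → stable
  59–132 m: −αΔT+βΔS = −(1.4 × 10⁻⁴)(-7.8)+(7.2 × 10⁻⁴)(-0.52) = 7.2 × 10⁻⁴ → stable
  132–157 m: −αΔT+βΔS = −(1.4 × 10⁻⁴)(+5.5)+(7.2 × 10⁻⁴)(+1.51) = 3.2 × 10⁻⁴ → stable
  157–204 m: −αΔT+βΔS = −(1.4 × 10⁻⁴)(-3.8)+(7.2 × 10⁻⁴)(+0.06) = 5.8 × 10⁻⁴ → stable
Every interval has Δρ > 0: the column is stably stratified throughout.

none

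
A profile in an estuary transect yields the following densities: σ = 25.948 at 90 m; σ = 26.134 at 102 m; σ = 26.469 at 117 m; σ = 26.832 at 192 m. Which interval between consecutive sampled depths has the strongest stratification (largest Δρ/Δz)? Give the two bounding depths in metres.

Compute the density gradient over each adjacent pair:
  90–102 m: Δρ/Δz = 0.186/12 = 0.015 kg m⁻⁴
  102–117 m: Δρ/Δz = 0.335/15 = 0.022 kg m⁻⁴
  117–192 m: Δρ/Δz = 0.363/75 = 4.8 × 10⁻³ kg m⁻⁴
The largest gradient is in the 102–117 m interval — the pycnocline.

102–117 m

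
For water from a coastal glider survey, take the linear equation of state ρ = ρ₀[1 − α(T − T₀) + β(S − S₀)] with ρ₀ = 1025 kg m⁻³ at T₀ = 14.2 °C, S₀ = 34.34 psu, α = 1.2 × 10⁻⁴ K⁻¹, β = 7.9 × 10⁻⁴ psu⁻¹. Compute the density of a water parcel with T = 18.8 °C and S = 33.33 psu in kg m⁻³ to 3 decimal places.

T − T₀ = +4.6 K, S − S₀ = -1.01 psu.
Bracket = 1 − α·(+4.6) + β·(-1.01) = 1 + (-1.3499 × 10⁻³) = 0.9986501.
ρ = 1025 × 0.9986501 = 1023.616 kg m⁻³.

1023.616 kg m⁻³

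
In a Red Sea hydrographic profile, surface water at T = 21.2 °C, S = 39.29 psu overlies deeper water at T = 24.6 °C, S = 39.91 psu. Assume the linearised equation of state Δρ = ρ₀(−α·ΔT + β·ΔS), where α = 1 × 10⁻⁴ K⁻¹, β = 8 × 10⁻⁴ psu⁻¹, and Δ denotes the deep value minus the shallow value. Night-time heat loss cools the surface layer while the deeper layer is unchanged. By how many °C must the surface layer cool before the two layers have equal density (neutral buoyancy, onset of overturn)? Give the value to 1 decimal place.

Neutral buoyancy requires Δρ = 0, i.e. −α(T_deep − T_surf′) + β(S_deep − S_surf) = 0.
T_surf′ = T_deep − (β/α)·ΔS = 24.6 − (8 × 10⁻⁴/1 × 10⁻⁴)·(+0.62) = 19.640 °C.
Cooling required: 21.2 − (19.640) = 1.560 °C.

1.6 °C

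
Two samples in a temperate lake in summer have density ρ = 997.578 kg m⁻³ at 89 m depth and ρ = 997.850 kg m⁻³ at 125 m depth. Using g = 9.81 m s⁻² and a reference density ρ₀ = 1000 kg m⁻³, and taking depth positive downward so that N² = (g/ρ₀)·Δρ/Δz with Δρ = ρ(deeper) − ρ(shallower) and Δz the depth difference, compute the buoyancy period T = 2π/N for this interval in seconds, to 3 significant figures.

Δρ = 997.850 − 997.578 = 0.272 kg m⁻³ over Δz = 125 − 89 = 36 m.
N² = (9.81/1000) × (0.272/36) = 7.4120 × 10⁻⁵ s⁻².
N = √(7.4120 × 10⁻⁵) = 8.6093 × 10⁻³ rad s⁻¹, so T = 2π/N = 729.81 s ≈ 730 s.

730 s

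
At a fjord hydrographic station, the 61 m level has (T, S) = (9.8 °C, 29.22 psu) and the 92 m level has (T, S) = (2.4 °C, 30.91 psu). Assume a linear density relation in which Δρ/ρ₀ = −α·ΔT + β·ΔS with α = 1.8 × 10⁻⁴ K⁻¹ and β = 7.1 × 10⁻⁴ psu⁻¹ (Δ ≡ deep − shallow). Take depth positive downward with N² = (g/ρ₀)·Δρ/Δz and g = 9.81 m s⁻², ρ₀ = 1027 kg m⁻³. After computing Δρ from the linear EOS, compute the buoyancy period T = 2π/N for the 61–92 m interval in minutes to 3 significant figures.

ΔT = -7.4 K, ΔS = +1.69 psu (deep − shallow).
Δρ/ρ₀ = −αΔT + βΔS = 1.332 × 10⁻³ + 1.1999 × 10⁻³ = 2.5319 × 10⁻³, so Δρ ≈ 2.600 kg m⁻³.
N² = (g/ρ₀)·Δρ/Δz = g·(Δρ/ρ₀)/Δz = 9.81 × 2.5319 × 10⁻³ / 31 = 8.0122 × 10⁻⁴ s⁻².
N = √(8.0122 × 10⁻⁴) = 0.028306 rad s⁻¹ → T = 2π/N = 221.97 s = 3.6995 min ≈ 3.70 min.

3.70 min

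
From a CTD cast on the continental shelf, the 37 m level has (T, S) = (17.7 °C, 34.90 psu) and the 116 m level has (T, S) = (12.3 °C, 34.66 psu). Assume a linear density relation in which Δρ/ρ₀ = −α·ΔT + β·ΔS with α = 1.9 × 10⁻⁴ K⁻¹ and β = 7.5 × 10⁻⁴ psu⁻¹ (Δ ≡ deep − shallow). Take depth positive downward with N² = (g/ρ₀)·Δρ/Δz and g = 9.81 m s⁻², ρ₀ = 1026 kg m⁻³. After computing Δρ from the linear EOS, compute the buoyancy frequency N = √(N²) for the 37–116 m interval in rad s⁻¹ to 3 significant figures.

0.0102 rad s⁻¹

ΔT = -5.4 K, ΔS = -0.24 psu (deep − shallow).
Δρ/ρ₀ = −αΔT + βΔS = 1.026 × 10⁻³ − 1.80 × 10⁻⁴ = 8.46 × 10⁻⁴, so Δρ ≈ 0.8680 kg m⁻³.
N² = (g/ρ₀)·Δρ/Δz = g·(Δρ/ρ₀)/Δz = 9.81 × 8.46 × 10⁻⁴ / 79 = 1.0505 × 10⁻⁴ s⁻².
N = √(1.0505 × 10⁻⁴) = 0.010249 rad s⁻¹ ≈ 0.0102 rad s⁻¹.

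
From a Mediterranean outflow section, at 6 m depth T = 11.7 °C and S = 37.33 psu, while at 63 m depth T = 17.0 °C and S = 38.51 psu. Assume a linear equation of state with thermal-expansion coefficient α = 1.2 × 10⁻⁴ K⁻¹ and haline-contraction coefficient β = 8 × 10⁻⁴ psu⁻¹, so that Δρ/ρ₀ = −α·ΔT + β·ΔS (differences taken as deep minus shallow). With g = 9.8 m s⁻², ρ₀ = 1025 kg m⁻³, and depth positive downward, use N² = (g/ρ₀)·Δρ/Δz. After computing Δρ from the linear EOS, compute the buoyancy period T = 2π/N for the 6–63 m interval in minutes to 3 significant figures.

14.4 min

ΔT = +5.3 K, ΔS = +1.18 psu (deep − shallow).
Δρ/ρ₀ = −αΔT + βΔS = -6.36 × 10⁻⁴ + 9.44 × 10⁻⁴ = 3.08 × 10⁻⁴, so Δρ ≈ 0.3157 kg m⁻³.
N² = (g/ρ₀)·Δρ/Δz = g·(Δρ/ρ₀)/Δz = 9.8 × 3.08 × 10⁻⁴ / 57 = 5.2954 × 10⁻⁵ s⁻².
N = √(5.2954 × 10⁻⁵) = 7.2769 × 10⁻³ rad s⁻¹ → T = 2π/N = 863.44 s = 14.391 min ≈ 14.4 min.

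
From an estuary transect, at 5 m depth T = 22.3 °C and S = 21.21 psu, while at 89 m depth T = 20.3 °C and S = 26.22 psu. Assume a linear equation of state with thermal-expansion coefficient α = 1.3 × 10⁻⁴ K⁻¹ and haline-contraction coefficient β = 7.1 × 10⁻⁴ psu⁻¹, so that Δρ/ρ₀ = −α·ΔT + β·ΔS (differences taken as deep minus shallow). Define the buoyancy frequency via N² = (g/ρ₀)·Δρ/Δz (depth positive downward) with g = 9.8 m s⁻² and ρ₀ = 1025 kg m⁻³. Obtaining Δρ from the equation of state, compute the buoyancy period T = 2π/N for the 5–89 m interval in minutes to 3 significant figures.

4.96 min

ΔT = -2.0 K, ΔS = +5.01 psu (deep − shallow).
Δρ/ρ₀ = −αΔT + βΔS = 2.60 × 10⁻⁴ + 3.5571 × 10⁻³ = 3.8171 × 10⁻³, so Δρ ≈ 3.913 kg m⁻³.
N² = (g/ρ₀)·Δρ/Δz = g·(Δρ/ρ₀)/Δz = 9.8 × 3.8171 × 10⁻³ / 84 = 4.4533 × 10⁻⁴ s⁻².
N = √(4.4533 × 10⁻⁴) = 0.021103 rad s⁻¹ → T = 2π/N = 297.74 s = 4.9623 min ≈ 4.96 min.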